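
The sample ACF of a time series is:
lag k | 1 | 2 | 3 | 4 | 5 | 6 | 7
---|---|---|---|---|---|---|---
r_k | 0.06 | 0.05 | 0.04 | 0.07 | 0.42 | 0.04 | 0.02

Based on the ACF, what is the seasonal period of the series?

The largest autocorrelation is r_5 = 0.42; the remaining lags stay at or below 0.07.
The dominant spike at lag 5 indicates a seasonal period of 5.

5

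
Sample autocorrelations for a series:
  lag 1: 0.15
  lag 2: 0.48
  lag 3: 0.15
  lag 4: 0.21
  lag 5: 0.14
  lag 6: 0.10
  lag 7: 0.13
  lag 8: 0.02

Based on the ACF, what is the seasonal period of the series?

2

The largest autocorrelation is r_2 = 0.48, with a weaker echo at lag 4 (0.21); the remaining lags stay at or below 0.15.
The dominant spike at lag 2 indicates a seasonal period of 2.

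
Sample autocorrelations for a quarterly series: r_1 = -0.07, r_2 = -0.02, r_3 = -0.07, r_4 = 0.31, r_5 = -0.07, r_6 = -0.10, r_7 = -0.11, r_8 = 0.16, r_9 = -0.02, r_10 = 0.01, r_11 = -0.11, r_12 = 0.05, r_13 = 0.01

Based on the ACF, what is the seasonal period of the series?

4

The largest autocorrelation is r_4 = 0.31, with a weaker echo at lag 8 (0.16); the remaining lags stay at or below 0.05.
The dominant spike at lag 4 indicates a seasonal period of 4.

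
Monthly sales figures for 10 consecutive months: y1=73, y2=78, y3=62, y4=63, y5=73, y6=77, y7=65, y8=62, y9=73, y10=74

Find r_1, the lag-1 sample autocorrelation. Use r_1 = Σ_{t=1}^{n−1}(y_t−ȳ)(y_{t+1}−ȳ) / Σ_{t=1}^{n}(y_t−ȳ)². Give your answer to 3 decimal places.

0.025

Mean ȳ = (73 + 78 + 62 + 63 + 73 + 77 + 65 + 62 + 73 + 74)/10 = 70.0000
Numerator Σ_{t=1}^{9}(y_t−ȳ)(y_{t+1}−ȳ) = 9.0000
Denominator Σ(y_t−ȳ)² = 358.0000
r_1 = 9.0000 / 358.0000 = 0.025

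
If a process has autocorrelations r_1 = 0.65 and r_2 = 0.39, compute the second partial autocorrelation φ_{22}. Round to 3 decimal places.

-0.056

φ_{22} = (r_2 − r_1²) / (1 − r_1²)
r_1² = (0.65)² = 0.4225
Numerator = 0.39 − 0.4225 = -0.0325; denominator = 1 − 0.4225 = 0.5775
φ_{22} = -0.0325 / 0.5775 = -0.056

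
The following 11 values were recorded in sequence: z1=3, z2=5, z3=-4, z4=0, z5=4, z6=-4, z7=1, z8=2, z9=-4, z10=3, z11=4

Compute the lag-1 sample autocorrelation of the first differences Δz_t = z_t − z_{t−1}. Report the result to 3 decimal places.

First differences Δz: 2, -9, 4, 4, -8, 5, 1, -6, 7, 1
Mean of differences = 0.1000
Numerator Σ(Δz_t−Δz̄)(Δz_{t+1}−Δz̄) = -145.8100
Denominator Σ(Δz_t−Δz̄)² = 292.9000
r_1(Δz) = -145.8100 / 292.9000 = -0.498

-0.498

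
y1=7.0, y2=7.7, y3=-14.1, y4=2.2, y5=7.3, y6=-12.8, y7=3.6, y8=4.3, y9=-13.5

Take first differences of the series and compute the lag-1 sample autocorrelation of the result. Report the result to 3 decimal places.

-0.432

First differences Δy: 0.7, -21.8, 16.3, 5.1, -20.1, 16.4, 0.7, -17.8
Mean of differences = -2.5625
Numerator Σ(Δy_t−Δȳ)(Δy_{t+1}−Δȳ) = -735.8789
Denominator Σ(Δy_t−Δȳ)² = 1705.1988
r_1(Δy) = -735.8789 / 1705.1988 = -0.432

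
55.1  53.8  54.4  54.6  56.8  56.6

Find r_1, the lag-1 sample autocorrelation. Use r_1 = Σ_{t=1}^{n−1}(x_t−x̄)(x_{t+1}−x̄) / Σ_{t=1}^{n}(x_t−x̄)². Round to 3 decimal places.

Mean x̄ = (55.1 + 53.8 + 54.4 + 54.6 + 56.8 + 56.6)/6 = 55.2167
Deviations from mean: -0.1167, -1.4167, -0.8167, -0.6167, 1.5833, 1.3833
Numerator Σ_{t=1}^{5}(x_t−x̄)(x_{t+1}−x̄) = 3.0397
Denominator Σ(x_t−x̄)² = 7.4883
r_1 = 3.0397 / 7.4883 = 0.406

0.406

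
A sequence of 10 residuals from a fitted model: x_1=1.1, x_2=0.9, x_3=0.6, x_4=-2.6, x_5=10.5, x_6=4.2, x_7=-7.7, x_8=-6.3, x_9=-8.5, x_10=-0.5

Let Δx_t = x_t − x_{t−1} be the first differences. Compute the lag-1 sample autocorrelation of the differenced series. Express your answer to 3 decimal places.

-0.202

First differences Δx: -0.2, -0.3, -3.2, 13.1, -6.3, -11.9, 1.4, -2.2, 8.0
Mean of differences = -0.1778
Numerator Σ(Δx_t−Δx̄)(Δx_{t+1}−Δx̄) = -87.5027
Denominator Σ(Δx_t−Δx̄)² = 433.7956
r_1(Δx) = -87.5027 / 433.7956 = -0.202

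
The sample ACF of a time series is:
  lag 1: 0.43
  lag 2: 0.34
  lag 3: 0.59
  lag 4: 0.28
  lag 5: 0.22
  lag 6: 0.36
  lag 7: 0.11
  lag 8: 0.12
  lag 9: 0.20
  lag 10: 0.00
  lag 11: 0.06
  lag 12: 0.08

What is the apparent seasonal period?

3

The largest autocorrelation is r_3 = 0.59; the remaining lags stay at or below 0.43. The elevated value at lag 1 (0.43), dropping to 0.34 at lag 2, reflects decaying short-term dependence rather than seasonality.
The dominant spike at lag 3 indicates a seasonal period of 3.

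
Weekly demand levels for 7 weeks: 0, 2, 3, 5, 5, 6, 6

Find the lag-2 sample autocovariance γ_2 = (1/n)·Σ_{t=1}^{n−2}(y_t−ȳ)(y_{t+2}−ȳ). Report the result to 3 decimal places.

0.729

Mean ȳ = (0 + 2 + 3 + 5 + 5 + 6 + 6)/7 = 3.8571
Σ_{t=1}^{5}(y_t−ȳ)(y_{t+2}−ȳ) = 5.1020
γ_2 = 5.1020 / 7 = 0.729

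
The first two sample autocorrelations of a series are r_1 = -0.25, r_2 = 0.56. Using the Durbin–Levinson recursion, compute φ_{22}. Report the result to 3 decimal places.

0.531

φ_{22} = (r_2 − r_1²) / (1 − r_1²)
r_1² = (-0.25)² = 0.0625
Numerator = 0.56 − 0.0625 = 0.4975; denominator = 1 − 0.0625 = 0.9375
φ_{22} = 0.4975 / 0.9375 = 0.531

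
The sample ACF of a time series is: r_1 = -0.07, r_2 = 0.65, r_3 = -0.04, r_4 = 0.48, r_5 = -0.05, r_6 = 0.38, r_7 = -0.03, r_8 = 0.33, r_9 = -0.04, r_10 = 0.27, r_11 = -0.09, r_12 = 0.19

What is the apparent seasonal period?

2

The largest autocorrelation is r_2 = 0.65, with weaker echoes at lags 4 (0.48), 6 (0.38), 8 (0.33), 10 (0.27) and 12 (0.19); the remaining lags stay at or below -0.03.
The dominant spike at lag 2 indicates a seasonal period of 2.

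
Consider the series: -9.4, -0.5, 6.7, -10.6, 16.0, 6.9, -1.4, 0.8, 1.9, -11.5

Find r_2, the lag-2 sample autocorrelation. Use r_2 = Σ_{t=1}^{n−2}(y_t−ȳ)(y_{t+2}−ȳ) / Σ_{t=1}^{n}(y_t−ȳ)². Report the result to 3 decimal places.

Mean ȳ = (-9.4 − 0.5 + 6.7 − 10.6 + 16.0 + 6.9 − 1.4 + 0.8 + 1.9 − 11.5)/10 = -0.1100
Numerator Σ_{t=1}^{8}(y_t−ȳ)(y_{t+2}−ȳ) = -50.3602
Denominator Σ(y_t−ȳ)² = 687.8090
r_2 = -50.3602 / 687.8090 = -0.073

-0.073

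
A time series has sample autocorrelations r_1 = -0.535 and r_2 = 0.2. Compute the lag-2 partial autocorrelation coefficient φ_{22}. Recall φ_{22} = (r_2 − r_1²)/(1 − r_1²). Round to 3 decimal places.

φ_{22} = (r_2 − r_1²) / (1 − r_1²)
r_1² = (-0.535)² = 0.286225
Numerator = 0.2 − 0.2862 = -0.0862; denominator = 1 − 0.2862 = 0.7138
φ_{22} = -0.0862 / 0.7138 = -0.121

-0.121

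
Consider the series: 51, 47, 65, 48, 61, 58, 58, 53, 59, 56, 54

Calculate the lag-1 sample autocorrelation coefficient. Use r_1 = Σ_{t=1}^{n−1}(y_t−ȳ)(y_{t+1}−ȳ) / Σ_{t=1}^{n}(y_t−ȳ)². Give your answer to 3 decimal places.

-0.491

Mean ȳ = (51 + 47 + 65 + 48 + 61 + 58 + 58 + 53 + 59 + 56 + 54)/11 = 55.4545
Numerator Σ_{t=1}^{10}(y_t−ȳ)(y_{t+1}−ȳ) = -148.7521
Denominator Σ(y_t−ȳ)² = 302.7273
r_1 = -148.7521 / 302.7273 = -0.491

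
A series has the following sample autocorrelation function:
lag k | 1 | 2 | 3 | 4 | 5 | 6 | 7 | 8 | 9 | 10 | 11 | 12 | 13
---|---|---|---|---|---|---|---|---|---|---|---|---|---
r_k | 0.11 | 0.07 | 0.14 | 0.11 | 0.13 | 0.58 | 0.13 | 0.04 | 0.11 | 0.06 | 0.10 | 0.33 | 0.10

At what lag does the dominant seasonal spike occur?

6

The largest autocorrelation is r_6 = 0.58, with a weaker echo at lag 12 (0.33); the remaining lags stay at or below 0.14.
The dominant spike at lag 6 indicates a seasonal period of 6.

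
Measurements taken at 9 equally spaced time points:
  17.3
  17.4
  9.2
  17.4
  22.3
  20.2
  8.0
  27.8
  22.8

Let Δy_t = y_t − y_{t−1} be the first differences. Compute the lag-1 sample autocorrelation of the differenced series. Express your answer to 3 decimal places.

-0.498

First differences Δy: 0.1, -8.2, 8.2, 4.9, -2.1, -12.2, 19.8, -5.0
Mean of differences = 0.6875
Numerator Σ(Δy_t−Δȳ)(Δy_{t+1}−Δȳ) = -360.7327
Denominator Σ(Δy_t−Δȳ)² = 725.0088
r_1(Δy) = -360.7327 / 725.0088 = -0.498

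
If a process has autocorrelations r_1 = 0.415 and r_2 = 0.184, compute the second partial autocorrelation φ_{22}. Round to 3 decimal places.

0.014

φ_{22} = (r_2 − r_1²) / (1 − r_1²)
r_1² = (0.415)² = 0.172225
Numerator = 0.184 − 0.1722 = 0.0118; denominator = 1 − 0.1722 = 0.8278
φ_{22} = 0.0118 / 0.8278 = 0.014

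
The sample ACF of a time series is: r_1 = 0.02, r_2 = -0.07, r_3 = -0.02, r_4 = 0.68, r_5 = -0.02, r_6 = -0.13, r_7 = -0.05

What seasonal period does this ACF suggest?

The largest autocorrelation is r_4 = 0.68; the remaining lags stay at or below 0.02.
The dominant spike at lag 4 indicates a seasonal period of 4.

4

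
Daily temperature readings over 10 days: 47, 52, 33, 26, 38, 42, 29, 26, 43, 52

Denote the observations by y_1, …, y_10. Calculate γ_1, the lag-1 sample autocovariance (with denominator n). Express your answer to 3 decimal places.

20.936

Mean ȳ = (47 + 52 + 33 + 26 + 38 + 42 + 29 + 26 + 43 + 52)/10 = 38.8000
Σ_{t=1}^{9}(y_t−ȳ)(y_{t+1}−ȳ) = 209.3600
γ_1 = 209.3600 / 10 = 20.936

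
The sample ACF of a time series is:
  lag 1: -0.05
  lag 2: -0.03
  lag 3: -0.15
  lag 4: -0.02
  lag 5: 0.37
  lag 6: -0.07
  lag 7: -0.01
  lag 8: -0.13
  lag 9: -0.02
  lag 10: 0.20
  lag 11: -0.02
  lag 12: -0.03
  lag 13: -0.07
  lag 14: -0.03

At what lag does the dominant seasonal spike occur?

The largest autocorrelation is r_5 = 0.37, with a weaker echo at lag 10 (0.20); the remaining lags stay at or below -0.01.
The dominant spike at lag 5 indicates a seasonal period of 5.

5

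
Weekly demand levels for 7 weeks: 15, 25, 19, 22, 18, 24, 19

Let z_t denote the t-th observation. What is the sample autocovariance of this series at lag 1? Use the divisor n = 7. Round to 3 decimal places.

Mean z̄ = (15 + 25 + 19 + 22 + 18 + 24 + 19)/7 = 20.2857
Σ_{t=1}^{6}(z_t−z̄)(z_{t+1}−z̄) = -50.3673
γ_1 = -50.3673 / 7 = -7.195

-7.195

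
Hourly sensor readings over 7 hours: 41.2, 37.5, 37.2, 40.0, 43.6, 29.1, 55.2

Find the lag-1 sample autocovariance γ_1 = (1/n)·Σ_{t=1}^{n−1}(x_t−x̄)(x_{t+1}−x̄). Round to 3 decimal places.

-27.768

Mean x̄ = (41.2 + 37.5 + 37.2 + 40.0 + 43.6 + 29.1 + 55.2)/7 = 40.5429
Deviations: 0.6571, -3.0429, -3.3429, -0.5429, 3.0571, -11.4429, 14.6571
Σ_{t=1}^{6}(x_t−x̄)(x_{t+1}−x̄) = -194.3747
γ_1 = -194.3747 / 7 = -27.768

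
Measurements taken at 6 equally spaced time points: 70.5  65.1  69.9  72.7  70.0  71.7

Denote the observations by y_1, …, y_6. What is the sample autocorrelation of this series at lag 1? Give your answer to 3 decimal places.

Mean ȳ = (70.5 + 65.1 + 69.9 + 72.7 + 70.0 + 71.7)/6 = 69.9833
Deviations from mean: 0.5167, -4.8833, -0.0833, 2.7167, 0.0167, 1.7167
Σ(y_t−ȳ)(y_{t+1}−ȳ) = (-2.5231) + (0.4069) + (-0.2264) + (0.0453) + (0.0286) = -2.2686
Denominator Σ(y_t−ȳ)² = 34.4483
r_1 = -2.2686 / 34.4483 = -0.066

-0.066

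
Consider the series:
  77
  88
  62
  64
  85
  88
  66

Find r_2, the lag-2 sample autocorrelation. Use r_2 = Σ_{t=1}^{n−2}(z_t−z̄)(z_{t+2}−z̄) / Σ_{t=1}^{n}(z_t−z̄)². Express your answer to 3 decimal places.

Mean z̄ = (77 + 88 + 62 + 64 + 85 + 88 + 66)/7 = 75.7143
Σ(z_t−z̄)(z_{t+2}−z̄) = (-17.6327) + (-143.9184) + (-127.3469) + (-143.9184) + (-90.2041) = -523.0204
Denominator Σ(z_t−z̄)² = 809.4286
r_2 = -523.0204 / 809.4286 = -0.646

-0.646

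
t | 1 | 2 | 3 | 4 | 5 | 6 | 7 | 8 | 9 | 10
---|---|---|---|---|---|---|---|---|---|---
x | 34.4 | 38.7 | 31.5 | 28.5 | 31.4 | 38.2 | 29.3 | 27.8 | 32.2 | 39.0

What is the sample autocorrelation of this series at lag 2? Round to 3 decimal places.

-0.592

Mean x̄ = (34.4 + 38.7 + 31.5 + 28.5 + 31.4 + 38.2 + 29.3 + 27.8 + 32.2 + 39.0)/10 = 33.1000
Numerator Σ_{t=1}^{8}(x_t−x̄)(x_{t+2}−x̄) = -97.0000
Denominator Σ(x_t−x̄)² = 163.8200
r_2 = -97.0000 / 163.8200 = -0.592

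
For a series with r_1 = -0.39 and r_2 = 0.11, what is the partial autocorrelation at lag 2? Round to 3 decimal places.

-0.050

φ_{22} = (r_2 − r_1²) / (1 − r_1²)
r_1² = (-0.39)² = 0.1521
Numerator = 0.11 − 0.1521 = -0.0421; denominator = 1 − 0.1521 = 0.8479
φ_{22} = -0.0421 / 0.8479 = -0.050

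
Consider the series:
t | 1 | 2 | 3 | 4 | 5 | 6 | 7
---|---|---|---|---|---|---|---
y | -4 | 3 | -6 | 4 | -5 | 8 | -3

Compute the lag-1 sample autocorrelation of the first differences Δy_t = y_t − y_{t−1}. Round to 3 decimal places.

First differences Δy: 7, -9, 10, -9, 13, -11
Mean of differences = 0.1667
Numerator Σ(Δy_t−Δȳ)(Δy_{t+1}−Δȳ) = -503.8611
Denominator Σ(Δy_t−Δȳ)² = 600.8333
r_1(Δy) = -503.8611 / 600.8333 = -0.839

-0.839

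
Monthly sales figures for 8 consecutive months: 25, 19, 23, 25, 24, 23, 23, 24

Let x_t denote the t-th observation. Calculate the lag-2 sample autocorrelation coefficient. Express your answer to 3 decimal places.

-0.348

Mean x̄ = (25 + 19 + 23 + 25 + 24 + 23 + 23 + 24)/8 = 23.2500
Deviations from mean: 1.7500, -4.2500, -0.2500, 1.7500, 0.7500, -0.2500, -0.2500, 0.7500
Σ(x_t−x̄)(x_{t+2}−x̄) = (-0.4375) + (-7.4375) + (-0.1875) + (-0.4375) + (-0.1875) + (-0.1875) = -8.8750
Denominator Σ(x_t−x̄)² = 25.5000
r_2 = -8.8750 / 25.5000 = -0.348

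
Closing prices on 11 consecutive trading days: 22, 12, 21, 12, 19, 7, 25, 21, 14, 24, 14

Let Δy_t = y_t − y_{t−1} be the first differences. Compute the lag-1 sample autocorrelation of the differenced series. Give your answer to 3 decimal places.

First differences Δy: -10, 9, -9, 7, -12, 18, -4, -7, 10, -10
Mean of differences = -0.8000
Numerator Σ(Δy_t−Δȳ)(Δy_{t+1}−Δȳ) = -739.0400
Denominator Σ(Δy_t−Δȳ)² = 1037.6000
r_1(Δy) = -739.0400 / 1037.6000 = -0.712

-0.712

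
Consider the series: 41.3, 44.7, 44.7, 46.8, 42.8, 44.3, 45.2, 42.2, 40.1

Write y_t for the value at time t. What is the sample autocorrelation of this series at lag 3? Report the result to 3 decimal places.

-0.100

Mean ȳ = (41.3 + 44.7 + 44.7 + 46.8 + 42.8 + 44.3 + 45.2 + 42.2 + 40.1)/9 = 43.5667
Numerator Σ_{t=1}^{6}(y_t−ȳ)(y_{t+3}−ȳ) = -3.5800
Denominator Σ(y_t−ȳ)² = 35.8400
r_3 = -3.5800 / 35.8400 = -0.100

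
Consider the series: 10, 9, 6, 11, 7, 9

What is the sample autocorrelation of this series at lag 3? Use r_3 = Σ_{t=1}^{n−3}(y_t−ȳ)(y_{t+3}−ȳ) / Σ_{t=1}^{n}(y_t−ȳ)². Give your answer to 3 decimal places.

0.096

Mean ȳ = (10 + 9 + 6 + 11 + 7 + 9)/6 = 8.6667
Deviations from mean: 1.3333, 0.3333, -2.6667, 2.3333, -1.6667, 0.3333
Σ(y_t−ȳ)(y_{t+3}−ȳ) = (3.1111) + (-0.5556) + (-0.8889) = 1.6667
Denominator Σ(y_t−ȳ)² = 17.3333
r_3 = 1.6667 / 17.3333 = 0.096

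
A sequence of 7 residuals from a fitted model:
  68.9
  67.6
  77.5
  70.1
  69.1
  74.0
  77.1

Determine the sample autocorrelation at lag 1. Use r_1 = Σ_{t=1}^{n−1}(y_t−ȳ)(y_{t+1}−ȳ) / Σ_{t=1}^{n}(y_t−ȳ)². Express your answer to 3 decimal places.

Mean ȳ = (68.9 + 67.6 + 77.5 + 70.1 + 69.1 + 74.0 + 77.1)/7 = 72.0429
Deviations from mean: -3.1429, -4.4429, 5.4571, -1.9429, -2.9429, 1.9571, 5.0571
Σ(y_t−ȳ)(y_{t+1}−ȳ) = (13.9633) + (-24.2453) + (-10.6024) + (5.7176) + (-5.7596) + (9.8976) = -11.0290
Denominator Σ(y_t−ȳ)² = 101.2371
r_1 = -11.0290 / 101.2371 = -0.109

-0.109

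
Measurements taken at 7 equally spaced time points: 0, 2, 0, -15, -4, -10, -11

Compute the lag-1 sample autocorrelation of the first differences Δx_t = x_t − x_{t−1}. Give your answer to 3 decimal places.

First differences Δx: 2, -2, -15, 11, -6, -1
Mean of differences = -1.8333
Numerator Σ(Δx_t−Δx̄)(Δx_{t+1}−Δx̄) = -224.3611
Denominator Σ(Δx_t−Δx̄)² = 370.8333
r_1(Δx) = -224.3611 / 370.8333 = -0.605

-0.605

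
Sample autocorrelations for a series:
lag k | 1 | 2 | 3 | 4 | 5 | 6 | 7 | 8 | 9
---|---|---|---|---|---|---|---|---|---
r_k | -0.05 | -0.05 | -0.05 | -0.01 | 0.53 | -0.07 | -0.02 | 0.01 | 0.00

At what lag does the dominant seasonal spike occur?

5

The largest autocorrelation is r_5 = 0.53; the remaining lags stay at or below 0.01.
The dominant spike at lag 5 indicates a seasonal period of 5.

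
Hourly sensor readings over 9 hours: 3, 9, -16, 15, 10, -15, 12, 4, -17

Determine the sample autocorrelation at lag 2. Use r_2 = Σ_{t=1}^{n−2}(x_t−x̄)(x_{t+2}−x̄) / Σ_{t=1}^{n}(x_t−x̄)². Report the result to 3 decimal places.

Mean x̄ = (3 + 9 − 16 + 15 + 10 − 15 + 12 + 4 − 17)/9 = 0.5556
Σ(x_t−x̄)(x_{t+2}−x̄) = (-40.4691) + (121.9753) + (-156.3580) + (-224.6914) + (108.0864) + (-53.5802) + (-200.9136) = -445.9506
Denominator Σ(x_t−x̄)² = 1342.2222
r_2 = -445.9506 / 1342.2222 = -0.332

-0.332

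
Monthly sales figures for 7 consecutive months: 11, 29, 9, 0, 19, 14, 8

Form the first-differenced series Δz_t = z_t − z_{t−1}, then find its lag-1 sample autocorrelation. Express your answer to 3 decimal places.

First differences Δz: 18, -20, -9, 19, -5, -6
Mean of differences = -0.5000
Numerator Σ(Δz_t−Δz̄)(Δz_{t+1}−Δz̄) = -423.7500
Denominator Σ(Δz_t−Δz̄)² = 1225.5000
r_1(Δz) = -423.7500 / 1225.5000 = -0.346

-0.346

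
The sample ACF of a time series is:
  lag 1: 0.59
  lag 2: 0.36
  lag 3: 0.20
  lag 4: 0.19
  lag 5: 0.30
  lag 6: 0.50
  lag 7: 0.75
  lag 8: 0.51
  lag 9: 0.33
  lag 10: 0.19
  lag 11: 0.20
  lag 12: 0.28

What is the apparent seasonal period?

7

The largest autocorrelation is r_7 = 0.75; the remaining lags stay at or below 0.59. The elevated value at lag 1 (0.59), dropping to 0.36 at lag 2, reflects decaying short-term dependence rather than seasonality.
The dominant spike at lag 7 indicates a seasonal period of 7.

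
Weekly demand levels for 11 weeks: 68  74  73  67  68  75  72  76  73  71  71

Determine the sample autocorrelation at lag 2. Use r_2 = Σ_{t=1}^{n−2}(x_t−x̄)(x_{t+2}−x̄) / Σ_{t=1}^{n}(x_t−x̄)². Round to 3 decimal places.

Mean x̄ = (68 + 74 + 73 + 67 + 68 + 75 + 72 + 76 + 73 + 71 + 71)/11 = 71.6364
Numerator Σ_{t=1}^{9}(x_t−x̄)(x_{t+2}−x̄) = -26.2645
Denominator Σ(x_t−x̄)² = 88.5455
r_2 = -26.2645 / 88.5455 = -0.297

-0.297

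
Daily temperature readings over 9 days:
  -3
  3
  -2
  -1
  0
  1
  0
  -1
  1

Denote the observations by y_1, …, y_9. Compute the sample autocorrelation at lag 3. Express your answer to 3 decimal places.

Mean ȳ = (-3 + 3 − 2 − 1 + 0 + 1 + 0 − 1 + 1)/9 = -0.2222
Numerator Σ_{t=1}^{6}(y_t−ȳ)(y_{t+3}−ȳ) = 1.8519
Denominator Σ(y_t−ȳ)² = 25.5556
r_3 = 1.8519 / 25.5556 = 0.072

0.072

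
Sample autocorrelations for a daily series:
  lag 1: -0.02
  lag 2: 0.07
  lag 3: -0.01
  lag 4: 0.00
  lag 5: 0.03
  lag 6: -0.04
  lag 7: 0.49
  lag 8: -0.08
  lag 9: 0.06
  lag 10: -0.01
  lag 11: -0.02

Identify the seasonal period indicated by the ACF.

The largest autocorrelation is r_7 = 0.49; the remaining lags stay at or below 0.07.
The dominant spike at lag 7 indicates a seasonal period of 7.

7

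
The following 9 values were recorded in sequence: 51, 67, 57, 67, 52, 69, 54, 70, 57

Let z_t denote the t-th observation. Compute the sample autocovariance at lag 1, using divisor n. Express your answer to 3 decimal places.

Mean z̄ = (51 + 67 + 57 + 67 + 52 + 69 + 54 + 70 + 57)/9 = 60.4444
Σ_{t=1}^{8}(z_t−z̄)(z_{t+1}−z̄) = -384.3086
γ_1 = -384.3086 / 9 = -42.701

-42.701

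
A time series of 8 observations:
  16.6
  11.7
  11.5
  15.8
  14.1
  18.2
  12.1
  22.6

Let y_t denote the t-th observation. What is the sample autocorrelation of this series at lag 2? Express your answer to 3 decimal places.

Mean ȳ = (16.6 + 11.7 + 11.5 + 15.8 + 14.1 + 18.2 + 12.1 + 22.6)/8 = 15.3250
Deviations from mean: 1.2750, -3.6250, -3.8250, 0.4750, -1.2250, 2.8750, -3.2250, 7.2750
Σ(y_t−ȳ)(y_{t+2}−ȳ) = (-4.8769) + (-1.7219) + (4.6856) + (1.3656) + (3.9506) + (20.9156) = 24.3188
Denominator Σ(y_t−ȳ)² = 102.7150
r_2 = 24.3188 / 102.7150 = 0.237

0.237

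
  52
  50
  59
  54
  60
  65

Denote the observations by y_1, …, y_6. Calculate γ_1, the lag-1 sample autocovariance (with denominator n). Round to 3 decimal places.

4.704

Mean ȳ = (52 + 50 + 59 + 54 + 60 + 65)/6 = 56.6667
Deviations: -4.6667, -6.6667, 2.3333, -2.6667, 3.3333, 8.3333
Σ_{t=1}^{5}(y_t−ȳ)(y_{t+1}−ȳ) = 28.2222
γ_1 = 28.2222 / 6 = 4.704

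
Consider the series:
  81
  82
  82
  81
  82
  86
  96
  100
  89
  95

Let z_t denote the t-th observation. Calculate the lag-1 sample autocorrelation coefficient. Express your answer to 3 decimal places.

0.579

Mean z̄ = (81 + 82 + 82 + 81 + 82 + 86 + 96 + 100 + 89 + 95)/10 = 87.4000
Numerator Σ_{t=1}^{9}(z_t−z̄)(z_{t+1}−z̄) = 269.0400
Denominator Σ(z_t−z̄)² = 464.4000
r_1 = 269.0400 / 464.4000 = 0.579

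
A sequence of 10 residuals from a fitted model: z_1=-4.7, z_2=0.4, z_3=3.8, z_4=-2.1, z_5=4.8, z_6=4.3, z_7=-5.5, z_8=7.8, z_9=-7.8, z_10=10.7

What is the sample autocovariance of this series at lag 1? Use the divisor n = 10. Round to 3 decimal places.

-21.667

Mean z̄ = (-4.7 + 0.4 + 3.8 − 2.1 + 4.8 + 4.3 − 5.5 + 7.8 − 7.8 + 10.7)/10 = 1.1700
Σ_{t=1}^{9}(z_t−z̄)(z_{t+1}−z̄) = -216.6679
γ_1 = -216.6679 / 10 = -21.667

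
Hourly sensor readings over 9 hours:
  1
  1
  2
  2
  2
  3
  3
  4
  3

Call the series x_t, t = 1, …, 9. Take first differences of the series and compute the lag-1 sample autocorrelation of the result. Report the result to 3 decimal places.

First differences Δx: 0, 1, 0, 0, 1, 0, 1, -1
Mean of differences = 0.2500
Numerator Σ(Δx_t−Δx̄)(Δx_{t+1}−Δx̄) = -1.8125
Denominator Σ(Δx_t−Δx̄)² = 3.5000
r_1(Δx) = -1.8125 / 3.5000 = -0.518

-0.518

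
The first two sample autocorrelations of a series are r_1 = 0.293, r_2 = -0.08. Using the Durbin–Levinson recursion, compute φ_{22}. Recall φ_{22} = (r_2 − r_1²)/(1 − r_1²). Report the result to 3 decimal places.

φ_{22} = (r_2 − r_1²) / (1 − r_1²)
r_1² = (0.293)² = 0.085849
Numerator = -0.08 − 0.0858 = -0.1658; denominator = 1 − 0.0858 = 0.9142
φ_{22} = -0.1658 / 0.9142 = -0.181

-0.181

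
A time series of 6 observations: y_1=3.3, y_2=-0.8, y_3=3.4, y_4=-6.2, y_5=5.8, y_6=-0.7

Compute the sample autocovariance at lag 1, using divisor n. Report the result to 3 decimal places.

Mean ȳ = (3.3 − 0.8 + 3.4 − 6.2 + 5.8 − 0.7)/6 = 0.8000
Deviations: 2.5000, -1.6000, 2.6000, -7.0000, 5.0000, -1.5000
Σ_{t=1}^{5}(y_t−ȳ)(y_{t+1}−ȳ) = -68.8600
γ_1 = -68.8600 / 6 = -11.477

-11.477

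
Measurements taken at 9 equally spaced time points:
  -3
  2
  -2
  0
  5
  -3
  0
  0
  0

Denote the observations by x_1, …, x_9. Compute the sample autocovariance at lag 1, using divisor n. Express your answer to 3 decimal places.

-2.754

Mean x̄ = (-3 + 2 − 2 + 0 + 5 − 3 + 0 + 0 + 0)/9 = -0.1111
Σ_{t=1}^{8}(x_t−x̄)(x_{t+1}−x̄) = -24.7901
γ_1 = -24.7901 / 9 = -2.754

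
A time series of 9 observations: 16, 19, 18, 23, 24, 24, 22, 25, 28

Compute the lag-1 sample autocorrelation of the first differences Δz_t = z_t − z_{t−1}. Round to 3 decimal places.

First differences Δz: 3, -1, 5, 1, 0, -2, 3, 3
Mean of differences = 1.5000
Numerator Σ(Δz_t−Δz̄)(Δz_{t+1}−Δz̄) = -11.2500
Denominator Σ(Δz_t−Δz̄)² = 40.0000
r_1(Δz) = -11.2500 / 40.0000 = -0.281

-0.281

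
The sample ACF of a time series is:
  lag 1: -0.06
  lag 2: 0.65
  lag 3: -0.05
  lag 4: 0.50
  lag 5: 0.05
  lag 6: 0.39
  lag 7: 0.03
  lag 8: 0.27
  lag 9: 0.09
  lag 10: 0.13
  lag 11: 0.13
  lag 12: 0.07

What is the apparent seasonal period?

The largest autocorrelation is r_2 = 0.65, with weaker echoes at lags 4 (0.50), 6 (0.39) and 8 (0.27); the remaining lags stay at or below 0.13.
The dominant spike at lag 2 indicates a seasonal period of 2.

2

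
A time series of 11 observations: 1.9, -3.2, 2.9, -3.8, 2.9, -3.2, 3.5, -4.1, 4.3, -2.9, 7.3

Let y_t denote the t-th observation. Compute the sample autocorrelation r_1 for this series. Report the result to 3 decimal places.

Mean ȳ = (1.9 − 3.2 + 2.9 − 3.8 + 2.9 − 3.2 + 3.5 − 4.1 + 4.3 − 2.9 + 7.3)/11 = 0.5091
Numerator Σ_{t=1}^{10}(y_t−ȳ)(y_{t+1}−ȳ) = -121.9264
Denominator Σ(y_t−ȳ)² = 161.7491
r_1 = -121.9264 / 161.7491 = -0.754

-0.754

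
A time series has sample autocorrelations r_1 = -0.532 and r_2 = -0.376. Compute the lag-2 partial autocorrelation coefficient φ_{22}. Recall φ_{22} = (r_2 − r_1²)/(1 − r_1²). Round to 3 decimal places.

-0.919

φ_{22} = (r_2 − r_1²) / (1 − r_1²)
r_1² = (-0.532)² = 0.283024
Numerator = -0.376 − 0.2830 = -0.6590; denominator = 1 − 0.2830 = 0.7170
φ_{22} = -0.6590 / 0.7170 = -0.919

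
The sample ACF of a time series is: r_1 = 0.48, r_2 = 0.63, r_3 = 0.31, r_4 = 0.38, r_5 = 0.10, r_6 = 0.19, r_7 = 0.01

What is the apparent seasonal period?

2

The largest autocorrelation is r_2 = 0.63; the remaining lags stay at or below 0.48.
The dominant spike at lag 2 indicates a seasonal period of 2.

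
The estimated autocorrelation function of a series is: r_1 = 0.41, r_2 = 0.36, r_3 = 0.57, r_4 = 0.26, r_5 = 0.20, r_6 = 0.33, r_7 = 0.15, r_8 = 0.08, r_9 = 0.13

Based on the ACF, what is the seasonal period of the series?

The largest autocorrelation is r_3 = 0.57; the remaining lags stay at or below 0.41. The elevated value at lag 1 (0.41), dropping to 0.36 at lag 2, reflects decaying short-term dependence rather than seasonality.
The dominant spike at lag 3 indicates a seasonal period of 3.

3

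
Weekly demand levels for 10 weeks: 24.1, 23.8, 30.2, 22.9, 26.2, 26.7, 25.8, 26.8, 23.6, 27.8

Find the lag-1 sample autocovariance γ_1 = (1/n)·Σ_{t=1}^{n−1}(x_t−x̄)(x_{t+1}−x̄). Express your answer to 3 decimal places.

Mean x̄ = (24.1 + 23.8 + 30.2 + 22.9 + 26.2 + 26.7 + 25.8 + 26.8 + 23.6 + 27.8)/10 = 25.7900
Σ_{t=1}^{9}(x_t−x̄)(x_{t+1}−x̄) = -25.5641
γ_1 = -25.5641 / 10 = -2.556

-2.556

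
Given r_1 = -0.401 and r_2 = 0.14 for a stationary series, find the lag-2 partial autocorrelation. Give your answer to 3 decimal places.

φ_{22} = (r_2 − r_1²) / (1 − r_1²)
r_1² = (-0.401)² = 0.160801
Numerator = 0.14 − 0.1608 = -0.0208; denominator = 1 − 0.1608 = 0.8392
φ_{22} = -0.0208 / 0.8392 = -0.025

-0.025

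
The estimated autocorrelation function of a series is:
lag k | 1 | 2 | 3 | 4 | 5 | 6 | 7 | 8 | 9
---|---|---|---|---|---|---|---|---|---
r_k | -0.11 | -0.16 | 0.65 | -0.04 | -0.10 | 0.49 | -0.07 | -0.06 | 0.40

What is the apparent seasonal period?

The largest autocorrelation is r_3 = 0.65, with weaker echoes at lags 6 (0.49) and 9 (0.40); the remaining lags stay at or below -0.04.
The dominant spike at lag 3 indicates a seasonal period of 3.

3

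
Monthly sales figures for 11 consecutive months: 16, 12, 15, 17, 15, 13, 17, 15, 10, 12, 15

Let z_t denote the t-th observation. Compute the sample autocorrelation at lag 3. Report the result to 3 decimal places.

Mean z̄ = (16 + 12 + 15 + 17 + 15 + 13 + 17 + 15 + 10 + 12 + 15)/11 = 14.2727
Numerator Σ_{t=1}^{8}(z_t−z̄)(z_{t+3}−z̄) = 9.8678
Denominator Σ(z_t−z̄)² = 50.1818
r_3 = 9.8678 / 50.1818 = 0.197

0.197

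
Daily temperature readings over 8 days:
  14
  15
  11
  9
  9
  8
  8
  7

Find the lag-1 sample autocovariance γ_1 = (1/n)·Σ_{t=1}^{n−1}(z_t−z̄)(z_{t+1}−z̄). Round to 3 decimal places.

4.623

Mean z̄ = (14 + 15 + 11 + 9 + 9 + 8 + 8 + 7)/8 = 10.1250
Deviations: 3.8750, 4.8750, 0.8750, -1.1250, -1.1250, -2.1250, -2.1250, -3.1250
Σ_{t=1}^{7}(z_t−z̄)(z_{t+1}−z̄) = 36.9844
γ_1 = 36.9844 / 8 = 4.623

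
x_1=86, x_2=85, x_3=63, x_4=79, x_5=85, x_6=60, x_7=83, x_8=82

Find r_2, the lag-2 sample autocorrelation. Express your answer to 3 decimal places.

Mean x̄ = (86 + 85 + 63 + 79 + 85 + 60 + 83 + 82)/8 = 77.8750
Deviations from mean: 8.1250, 7.1250, -14.8750, 1.1250, 7.1250, -17.8750, 5.1250, 4.1250
Numerator Σ_{t=1}^{6}(x_t−x̄)(x_{t+2}−x̄) = -276.1563
Denominator Σ(x_t−x̄)² = 752.8750
r_2 = -276.1563 / 752.8750 = -0.367

-0.367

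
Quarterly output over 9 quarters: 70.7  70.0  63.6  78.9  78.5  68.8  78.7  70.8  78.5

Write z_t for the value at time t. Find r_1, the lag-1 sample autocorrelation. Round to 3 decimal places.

-0.235

Mean z̄ = (70.7 + 70.0 + 63.6 + 78.9 + 78.5 + 68.8 + 78.7 + 70.8 + 78.5)/9 = 73.1667
Numerator Σ_{t=1}^{8}(z_t−z̄)(z_{t+1}−z̄) = -59.3344
Denominator Σ(z_t−z̄)² = 252.6800
r_1 = -59.3344 / 252.6800 = -0.235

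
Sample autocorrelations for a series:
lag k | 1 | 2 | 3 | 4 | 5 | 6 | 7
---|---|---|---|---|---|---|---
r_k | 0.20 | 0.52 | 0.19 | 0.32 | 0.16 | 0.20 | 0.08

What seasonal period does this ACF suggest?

2

The largest autocorrelation is r_2 = 0.52, with a weaker echo at lag 4 (0.32); the remaining lags stay at or below 0.20.
The dominant spike at lag 2 indicates a seasonal period of 2.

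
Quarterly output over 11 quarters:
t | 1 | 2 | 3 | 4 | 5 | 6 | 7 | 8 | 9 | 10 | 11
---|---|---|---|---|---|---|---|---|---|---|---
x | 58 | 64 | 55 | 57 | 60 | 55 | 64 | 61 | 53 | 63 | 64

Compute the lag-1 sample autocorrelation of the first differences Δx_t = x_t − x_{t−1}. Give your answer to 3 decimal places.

First differences Δx: 6, -9, 2, 3, -5, 9, -3, -8, 10, 1
Mean of differences = 0.6000
Numerator Σ(Δx_t−Δx̄)(Δx_{t+1}−Δx̄) = -198.7600
Denominator Σ(Δx_t−Δx̄)² = 406.4000
r_1(Δx) = -198.7600 / 406.4000 = -0.489

-0.489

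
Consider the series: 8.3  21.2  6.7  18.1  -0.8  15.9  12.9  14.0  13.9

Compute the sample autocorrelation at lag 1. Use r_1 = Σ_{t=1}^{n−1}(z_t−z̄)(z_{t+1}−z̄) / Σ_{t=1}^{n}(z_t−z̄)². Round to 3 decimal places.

Mean z̄ = (8.3 + 21.2 + 6.7 + 18.1 − 0.8 + 15.9 + 12.9 + 14.0 + 13.9)/9 = 12.2444
Numerator Σ_{t=1}^{8}(z_t−z̄)(z_{t+1}−z̄) = -235.0575
Denominator Σ(z_t−z̄)² = 350.5622
r_1 = -235.0575 / 350.5622 = -0.671

-0.671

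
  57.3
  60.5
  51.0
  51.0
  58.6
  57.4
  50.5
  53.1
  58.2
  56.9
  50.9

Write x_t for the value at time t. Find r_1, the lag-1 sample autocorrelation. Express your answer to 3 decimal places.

-0.066

Mean x̄ = (57.3 + 60.5 + 51.0 + 51.0 + 58.6 + 57.4 + 50.5 + 53.1 + 58.2 + 56.9 + 50.9)/11 = 55.0364
Numerator Σ_{t=1}^{10}(x_t−x̄)(x_{t+1}−x̄) = -9.2313
Denominator Σ(x_t−x̄)² = 140.7655
r_1 = -9.2313 / 140.7655 = -0.066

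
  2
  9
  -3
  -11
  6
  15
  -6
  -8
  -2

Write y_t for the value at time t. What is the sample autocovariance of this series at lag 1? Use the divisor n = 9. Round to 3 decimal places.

2.390

Mean ȳ = (2 + 9 − 3 − 11 + 6 + 15 − 6 − 8 − 2)/9 = 0.2222
Σ_{t=1}^{8}(y_t−ȳ)(y_{t+1}−ȳ) = 21.5062
γ_1 = 21.5062 / 9 = 2.390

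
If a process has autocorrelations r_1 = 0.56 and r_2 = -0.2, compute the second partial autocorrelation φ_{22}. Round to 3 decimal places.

-0.748

φ_{22} = (r_2 − r_1²) / (1 − r_1²)
r_1² = (0.56)² = 0.3136
Numerator = -0.2 − 0.3136 = -0.5136; denominator = 1 − 0.3136 = 0.6864
φ_{22} = -0.5136 / 0.6864 = -0.748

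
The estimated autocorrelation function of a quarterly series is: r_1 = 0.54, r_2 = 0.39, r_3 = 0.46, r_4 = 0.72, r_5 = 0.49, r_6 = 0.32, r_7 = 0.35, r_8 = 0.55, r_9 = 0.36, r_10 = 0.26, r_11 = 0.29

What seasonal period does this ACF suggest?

4

The largest autocorrelation is r_4 = 0.72, with a weaker echo at lag 8 (0.55); the remaining lags stay at or below 0.54. The elevated value at lag 1 (0.54), dropping to 0.39 at lag 2, reflects decaying short-term dependence rather than seasonality.
The dominant spike at lag 4 indicates a seasonal period of 4.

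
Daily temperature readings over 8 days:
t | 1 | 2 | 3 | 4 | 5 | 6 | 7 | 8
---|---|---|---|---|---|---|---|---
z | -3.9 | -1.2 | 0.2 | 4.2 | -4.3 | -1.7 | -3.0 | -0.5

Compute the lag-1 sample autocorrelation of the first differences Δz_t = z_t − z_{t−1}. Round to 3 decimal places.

First differences Δz: 2.7, 1.4, 4.0, -8.5, 2.6, -1.3, 2.5
Mean of differences = 0.4857
Numerator Σ(Δz_t−Δz̄)(Δz_{t+1}−Δz̄) = -52.7116
Denominator Σ(Δz_t−Δz̄)² = 110.5486
r_1(Δz) = -52.7116 / 110.5486 = -0.477

-0.477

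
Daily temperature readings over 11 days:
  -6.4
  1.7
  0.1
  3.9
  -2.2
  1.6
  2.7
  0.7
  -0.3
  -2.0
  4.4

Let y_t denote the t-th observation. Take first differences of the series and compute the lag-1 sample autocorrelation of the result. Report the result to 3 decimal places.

-0.393

First differences Δy: 8.1, -1.6, 3.8, -6.1, 3.8, 1.1, -2.0, -1.0, -1.7, 6.4
Mean of differences = 1.0800
Numerator Σ(Δy_t−Δȳ)(Δy_{t+1}−Δȳ) = -67.7704
Denominator Σ(Δy_t−Δȳ)² = 172.6560
r_1(Δy) = -67.7704 / 172.6560 = -0.393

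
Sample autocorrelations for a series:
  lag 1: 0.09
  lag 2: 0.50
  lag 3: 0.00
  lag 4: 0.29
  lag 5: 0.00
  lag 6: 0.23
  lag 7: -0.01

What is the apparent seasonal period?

The largest autocorrelation is r_2 = 0.50, with weaker echoes at lags 4 (0.29) and 6 (0.23); the remaining lags stay at or below 0.09.
The dominant spike at lag 2 indicates a seasonal period of 2.

2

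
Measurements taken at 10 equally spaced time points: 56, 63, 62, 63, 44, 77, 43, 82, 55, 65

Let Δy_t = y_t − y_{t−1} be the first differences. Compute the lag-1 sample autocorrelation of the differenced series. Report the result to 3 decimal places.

First differences Δy: 7, -1, 1, -19, 33, -34, 39, -27, 10
Mean of differences = 1.0000
Numerator Σ(Δy_t−Δȳ)(Δy_{t+1}−Δȳ) = -4418.0000
Denominator Σ(Δy_t−Δȳ)² = 4998.0000
r_1(Δy) = -4418.0000 / 4998.0000 = -0.884

-0.884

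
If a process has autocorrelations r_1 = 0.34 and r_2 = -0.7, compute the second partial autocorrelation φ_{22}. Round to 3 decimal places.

φ_{22} = (r_2 − r_1²) / (1 − r_1²)
r_1² = (0.34)² = 0.1156
Numerator = -0.7 − 0.1156 = -0.8156; denominator = 1 − 0.1156 = 0.8844
φ_{22} = -0.8156 / 0.8844 = -0.922

-0.922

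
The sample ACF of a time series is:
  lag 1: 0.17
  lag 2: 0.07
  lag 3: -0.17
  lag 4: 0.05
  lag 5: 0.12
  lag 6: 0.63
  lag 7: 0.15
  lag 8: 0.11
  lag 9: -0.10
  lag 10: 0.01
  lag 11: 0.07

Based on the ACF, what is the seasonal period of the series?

6

The largest autocorrelation is r_6 = 0.63; the remaining lags stay at or below 0.17.
The dominant spike at lag 6 indicates a seasonal period of 6.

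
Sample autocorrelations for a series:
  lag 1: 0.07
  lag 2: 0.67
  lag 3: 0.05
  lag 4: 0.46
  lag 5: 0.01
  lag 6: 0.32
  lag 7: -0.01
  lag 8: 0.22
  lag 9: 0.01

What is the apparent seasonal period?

The largest autocorrelation is r_2 = 0.67, with weaker echoes at lags 4 (0.46), 6 (0.32) and 8 (0.22); the remaining lags stay at or below 0.07.
The dominant spike at lag 2 indicates a seasonal period of 2.

2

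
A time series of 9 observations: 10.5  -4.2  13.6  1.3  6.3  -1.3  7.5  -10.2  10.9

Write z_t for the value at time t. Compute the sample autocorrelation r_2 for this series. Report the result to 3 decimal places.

0.456

Mean z̄ = (10.5 − 4.2 + 13.6 + 1.3 + 6.3 − 1.3 + 7.5 − 10.2 + 10.9)/9 = 3.8222
Σ(z_t−z̄)(z_{t+2}−z̄) = (65.2938) + (20.2338) + (24.2272) + (12.9194) + (9.1127) + (71.8249) + (26.0305) = 229.6423
Denominator Σ(z_t−z̄)² = 503.5356
r_2 = 229.6423 / 503.5356 = 0.456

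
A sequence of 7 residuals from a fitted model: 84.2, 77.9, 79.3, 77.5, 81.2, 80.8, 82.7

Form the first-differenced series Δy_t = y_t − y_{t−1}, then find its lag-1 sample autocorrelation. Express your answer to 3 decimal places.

First differences Δy: -6.3, 1.4, -1.8, 3.7, -0.4, 1.9
Mean of differences = -0.2500
Numerator Σ(Δy_t−Δȳ)(Δy_{t+1}−Δȳ) = -19.5775
Denominator Σ(Δy_t−Δȳ)² = 61.9750
r_1(Δy) = -19.5775 / 61.9750 = -0.316

-0.316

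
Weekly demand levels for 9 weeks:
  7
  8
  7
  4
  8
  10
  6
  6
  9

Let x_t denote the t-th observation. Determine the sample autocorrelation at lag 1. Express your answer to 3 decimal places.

-0.158

Mean x̄ = (7 + 8 + 7 + 4 + 8 + 10 + 6 + 6 + 9)/9 = 7.2222
Numerator Σ_{t=1}^{8}(x_t−x̄)(x_{t+1}−x̄) = -4.0494
Denominator Σ(x_t−x̄)² = 25.5556
r_1 = -4.0494 / 25.5556 = -0.158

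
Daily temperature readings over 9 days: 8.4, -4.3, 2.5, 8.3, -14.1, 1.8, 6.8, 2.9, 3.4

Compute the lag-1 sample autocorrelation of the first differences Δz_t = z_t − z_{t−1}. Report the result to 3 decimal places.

First differences Δz: -12.7, 6.8, 5.8, -22.4, 15.9, 5.0, -3.9, 0.5
Mean of differences = -0.6250
Numerator Σ(Δz_t−Δz̄)(Δz_{t+1}−Δz̄) = -470.8406
Denominator Σ(Δz_t−Δz̄)² = 1033.0750
r_1(Δz) = -470.8406 / 1033.0750 = -0.456

-0.456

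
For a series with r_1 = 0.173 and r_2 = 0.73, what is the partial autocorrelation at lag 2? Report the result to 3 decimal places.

φ_{22} = (r_2 − r_1²) / (1 − r_1²)
r_1² = (0.173)² = 0.029929
Numerator = 0.73 − 0.0299 = 0.7001; denominator = 1 − 0.0299 = 0.9701
φ_{22} = 0.7001 / 0.9701 = 0.722

0.722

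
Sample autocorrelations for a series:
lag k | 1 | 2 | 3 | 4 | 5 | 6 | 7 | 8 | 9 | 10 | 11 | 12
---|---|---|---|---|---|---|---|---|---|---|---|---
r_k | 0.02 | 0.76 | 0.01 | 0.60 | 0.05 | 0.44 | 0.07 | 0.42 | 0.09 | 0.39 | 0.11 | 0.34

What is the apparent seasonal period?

2

The largest autocorrelation is r_2 = 0.76, with weaker echoes at lags 4 (0.60), 6 (0.44), 8 (0.42), 10 (0.39) and 12 (0.34); the remaining lags stay at or below 0.11.
The dominant spike at lag 2 indicates a seasonal period of 2.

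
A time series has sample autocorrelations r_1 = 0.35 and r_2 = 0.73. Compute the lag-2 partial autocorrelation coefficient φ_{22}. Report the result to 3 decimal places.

φ_{22} = (r_2 − r_1²) / (1 − r_1²)
r_1² = (0.35)² = 0.1225
Numerator = 0.73 − 0.1225 = 0.6075; denominator = 1 − 0.1225 = 0.8775
φ_{22} = 0.6075 / 0.8775 = 0.692

0.692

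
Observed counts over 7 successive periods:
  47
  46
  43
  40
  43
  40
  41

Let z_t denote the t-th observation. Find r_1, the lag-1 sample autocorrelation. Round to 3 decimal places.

0.375

Mean z̄ = (47 + 46 + 43 + 40 + 43 + 40 + 41)/7 = 42.8571
Deviations from mean: 4.1429, 3.1429, 0.1429, -2.8571, 0.1429, -2.8571, -1.8571
Σ(z_t−z̄)(z_{t+1}−z̄) = (13.0204) + (0.4490) + (-0.4082) + (-0.4082) + (-0.4082) + (5.3061) = 17.5510
Denominator Σ(z_t−z̄)² = 46.8571
r_1 = 17.5510 / 46.8571 = 0.375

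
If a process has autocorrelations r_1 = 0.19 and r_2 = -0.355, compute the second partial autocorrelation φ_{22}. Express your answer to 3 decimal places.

φ_{22} = (r_2 − r_1²) / (1 − r_1²)
r_1² = (0.19)² = 0.0361
Numerator = -0.355 − 0.0361 = -0.3911; denominator = 1 − 0.0361 = 0.9639
φ_{22} = -0.3911 / 0.9639 = -0.406

-0.406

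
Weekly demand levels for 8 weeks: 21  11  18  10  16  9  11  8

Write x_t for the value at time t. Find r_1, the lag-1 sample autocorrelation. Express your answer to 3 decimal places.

-0.282

Mean x̄ = (21 + 11 + 18 + 10 + 16 + 9 + 11 + 8)/8 = 13.0000
Σ(x_t−x̄)(x_{t+1}−x̄) = (-16.0000) + (-10.0000) + (-15.0000) + (-9.0000) + (-12.0000) + (8.0000) + (10.0000) = -44.0000
Denominator Σ(x_t−x̄)² = 156.0000
r_1 = -44.0000 / 156.0000 = -0.282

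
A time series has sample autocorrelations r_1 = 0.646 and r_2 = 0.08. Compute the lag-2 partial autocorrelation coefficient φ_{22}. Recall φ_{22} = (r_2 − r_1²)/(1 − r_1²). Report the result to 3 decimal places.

φ_{22} = (r_2 − r_1²) / (1 − r_1²)
r_1² = (0.646)² = 0.417316
Numerator = 0.08 − 0.4173 = -0.3373; denominator = 1 − 0.4173 = 0.5827
φ_{22} = -0.3373 / 0.5827 = -0.579

-0.579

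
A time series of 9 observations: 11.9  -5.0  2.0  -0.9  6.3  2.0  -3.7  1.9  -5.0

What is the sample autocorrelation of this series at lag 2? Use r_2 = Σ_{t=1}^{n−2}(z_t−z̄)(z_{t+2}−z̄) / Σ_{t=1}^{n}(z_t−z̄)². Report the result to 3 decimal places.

0.121

Mean z̄ = (11.9 − 5.0 + 2.0 − 0.9 + 6.3 + 2.0 − 3.7 + 1.9 − 5.0)/9 = 1.0556
Σ(z_t−z̄)(z_{t+2}−z̄) = (10.2420) + (11.8420) + (4.9531) + (-1.8469) + (-24.9402) + (0.7975) + (28.7975) = 29.8449
Denominator Σ(z_t−z̄)² = 247.3822
r_2 = 29.8449 / 247.3822 = 0.121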